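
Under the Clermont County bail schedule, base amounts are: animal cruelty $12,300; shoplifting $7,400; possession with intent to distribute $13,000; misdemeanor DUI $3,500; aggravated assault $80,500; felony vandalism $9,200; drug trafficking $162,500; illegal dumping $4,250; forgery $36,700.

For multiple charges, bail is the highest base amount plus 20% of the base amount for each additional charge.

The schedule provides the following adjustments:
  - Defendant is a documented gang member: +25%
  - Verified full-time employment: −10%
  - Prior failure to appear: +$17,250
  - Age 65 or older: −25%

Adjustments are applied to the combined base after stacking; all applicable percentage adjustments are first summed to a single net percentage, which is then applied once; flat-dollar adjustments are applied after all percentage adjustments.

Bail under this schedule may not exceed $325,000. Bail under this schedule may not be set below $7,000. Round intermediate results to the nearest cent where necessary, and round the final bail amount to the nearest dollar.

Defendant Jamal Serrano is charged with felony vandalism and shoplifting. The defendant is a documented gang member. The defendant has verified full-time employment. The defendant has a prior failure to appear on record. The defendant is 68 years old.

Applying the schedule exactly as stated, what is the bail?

Base amounts from the schedule: felony vandalism $9,200; shoplifting $7,400.
Stacking rule: highest base plus 20% of each additional charge. Highest is felony vandalism at $9,200. Additional: $7,400 × 20% = $1,480. Combined base = $9,200 + $1,480 = $10,680.
Net percentage adjustment: +25% −10% −25% = −10%. $10,680 × 0.9 = $9,612.
Prior failure to appear (+$17,250 flat): $9,612 + $17,250 = $26,862.
$26,862 is within the $325,000 maximum.
$26,862 is at or above the $7,000 minimum.

$26,862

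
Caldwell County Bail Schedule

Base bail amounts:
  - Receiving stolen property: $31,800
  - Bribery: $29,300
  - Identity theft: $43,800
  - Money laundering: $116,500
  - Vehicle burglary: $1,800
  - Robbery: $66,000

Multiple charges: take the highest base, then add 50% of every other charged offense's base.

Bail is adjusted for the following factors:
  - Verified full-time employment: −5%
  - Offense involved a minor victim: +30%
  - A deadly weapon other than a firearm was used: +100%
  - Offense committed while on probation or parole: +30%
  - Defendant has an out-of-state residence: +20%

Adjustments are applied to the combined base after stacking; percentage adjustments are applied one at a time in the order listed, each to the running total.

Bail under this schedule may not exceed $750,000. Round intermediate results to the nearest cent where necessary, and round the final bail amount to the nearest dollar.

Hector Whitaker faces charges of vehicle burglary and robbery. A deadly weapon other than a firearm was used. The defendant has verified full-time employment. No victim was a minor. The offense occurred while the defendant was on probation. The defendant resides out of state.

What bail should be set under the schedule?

Base amounts from the schedule: vehicle burglary $1,800; robbery $66,000.
Stacking rule: highest base plus 50% of each additional charge. Highest is robbery at $66,000. Additional: $1,800 × 50% = $900. Combined base = $66,000 + $900 = $66,900.
Verified full-time employment (−5%): $66,900 × 0.95 = $63,555.
A deadly weapon other than a firearm was used (+100%): $63,555 × 2 = $127,110.
Offense committed while on probation or parole (+30%): $127,110 × 1.3 = $165,243.
Defendant has an out-of-state residence (+20%): $165,243 × 1.2 = $198,291.60.
$198,291.60 is within the $750,000 maximum.
Rounded to the nearest dollar: $198,292.

$198,292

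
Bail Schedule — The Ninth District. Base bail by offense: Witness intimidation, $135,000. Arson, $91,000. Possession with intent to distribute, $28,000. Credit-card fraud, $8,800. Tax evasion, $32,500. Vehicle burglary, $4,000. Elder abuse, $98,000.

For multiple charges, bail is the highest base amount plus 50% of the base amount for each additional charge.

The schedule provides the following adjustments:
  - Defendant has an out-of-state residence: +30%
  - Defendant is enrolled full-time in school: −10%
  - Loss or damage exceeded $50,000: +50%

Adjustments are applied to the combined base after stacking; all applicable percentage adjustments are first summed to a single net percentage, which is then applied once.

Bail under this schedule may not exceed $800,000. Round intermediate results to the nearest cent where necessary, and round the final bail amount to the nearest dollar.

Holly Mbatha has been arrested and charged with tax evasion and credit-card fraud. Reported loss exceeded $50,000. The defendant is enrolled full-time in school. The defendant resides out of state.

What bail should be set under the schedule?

$62,730

Base amounts from the schedule: tax evasion $32,500; credit-card fraud $8,800.
Stacking rule: highest base plus 50% of each additional charge. Highest is tax evasion at $32,500. Additional: $8,800 × 50% = $4,400. Combined base = $32,500 + $4,400 = $36,900.
Net percentage adjustment: +30% −10% +50% = +70%. $36,900 × 1.7 = $62,730.
$62,730 is within the $800,000 maximum.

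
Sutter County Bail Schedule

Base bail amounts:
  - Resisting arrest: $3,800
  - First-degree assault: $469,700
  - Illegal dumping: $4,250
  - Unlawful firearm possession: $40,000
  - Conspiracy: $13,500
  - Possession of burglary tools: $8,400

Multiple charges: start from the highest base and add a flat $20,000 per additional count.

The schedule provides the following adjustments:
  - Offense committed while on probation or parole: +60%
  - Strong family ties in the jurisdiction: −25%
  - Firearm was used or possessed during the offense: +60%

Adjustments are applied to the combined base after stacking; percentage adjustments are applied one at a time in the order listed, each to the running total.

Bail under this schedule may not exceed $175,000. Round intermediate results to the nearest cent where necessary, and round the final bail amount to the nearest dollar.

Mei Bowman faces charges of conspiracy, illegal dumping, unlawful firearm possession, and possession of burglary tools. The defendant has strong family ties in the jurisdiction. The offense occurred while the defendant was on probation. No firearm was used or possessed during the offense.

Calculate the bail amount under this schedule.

Base amounts from the schedule: conspiracy $13,500; illegal dumping $4,250; unlawful firearm possession $40,000; possession of burglary tools $8,400.
Stacking rule: highest base plus $20,000 per additional charge. Highest is unlawful firearm possession at $40,000; 3 additional charges → +$60,000. Combined base = $100,000.
Offense committed while on probation or parole (+60%): $100,000 × 1.6 = $160,000.
Strong family ties in the jurisdiction (−25%): $160,000 × 0.75 = $120,000.
$120,000 is within the $175,000 maximum.

$120,000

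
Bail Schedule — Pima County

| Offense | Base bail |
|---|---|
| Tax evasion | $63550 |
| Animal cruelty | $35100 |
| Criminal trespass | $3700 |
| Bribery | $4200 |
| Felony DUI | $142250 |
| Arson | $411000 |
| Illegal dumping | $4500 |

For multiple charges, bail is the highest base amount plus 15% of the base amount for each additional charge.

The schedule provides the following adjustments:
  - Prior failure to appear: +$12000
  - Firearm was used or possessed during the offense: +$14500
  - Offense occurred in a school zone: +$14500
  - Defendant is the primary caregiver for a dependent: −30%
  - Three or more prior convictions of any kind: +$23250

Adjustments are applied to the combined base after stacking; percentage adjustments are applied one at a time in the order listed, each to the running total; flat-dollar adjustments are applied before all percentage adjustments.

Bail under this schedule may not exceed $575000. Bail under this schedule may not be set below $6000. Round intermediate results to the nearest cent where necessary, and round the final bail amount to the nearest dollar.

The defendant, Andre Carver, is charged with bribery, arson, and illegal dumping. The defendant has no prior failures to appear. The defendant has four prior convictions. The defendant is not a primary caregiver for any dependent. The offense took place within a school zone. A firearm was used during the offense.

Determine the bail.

$464555

Base amounts from the schedule: bribery $4200; arson $411000; illegal dumping $4500.
Stacking rule: highest base plus 15% of each additional charge. Highest is arson at $411000. Additional: $4200 × 15% = $630; $4500 × 15% = $675. Combined base = $411000 + $1305 = $412305.
Firearm was used or possessed during the offense (+$14500 flat): $412305 + $14500 = $426805.
Offense occurred in a school zone (+$14500 flat): $426805 + $14500 = $441305.
Three or more prior convictions of any kind (+$23250 flat): $441305 + $23250 = $464555.
$464555 is within the $575000 maximum.
$464555 is at or above the $6000 minimum.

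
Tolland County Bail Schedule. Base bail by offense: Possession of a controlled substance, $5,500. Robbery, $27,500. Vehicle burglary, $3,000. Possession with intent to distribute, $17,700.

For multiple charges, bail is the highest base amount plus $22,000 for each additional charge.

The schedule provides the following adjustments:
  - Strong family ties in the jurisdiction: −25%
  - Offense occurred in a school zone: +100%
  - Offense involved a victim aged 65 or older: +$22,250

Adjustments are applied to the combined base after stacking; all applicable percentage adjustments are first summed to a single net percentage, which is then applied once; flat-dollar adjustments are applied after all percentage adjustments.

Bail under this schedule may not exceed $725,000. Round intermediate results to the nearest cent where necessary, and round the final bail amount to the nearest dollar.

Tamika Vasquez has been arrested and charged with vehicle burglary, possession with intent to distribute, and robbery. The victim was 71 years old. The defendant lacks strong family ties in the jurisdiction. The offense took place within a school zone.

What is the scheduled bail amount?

Base amounts from the schedule: vehicle burglary $3,000; possession with intent to distribute $17,700; robbery $27,500.
Stacking rule: highest base plus $22,000 per additional charge. Highest is robbery at $27,500; 2 additional charges → +$44,000. Combined base = $71,500.
Offense occurred in a school zone (+100%): $71,500 × 2 = $143,000.
Offense involved a victim aged 65 or older (+$22,250 flat): $143,000 + $22,250 = $165,250.
$165,250 is within the $725,000 maximum.

$165,250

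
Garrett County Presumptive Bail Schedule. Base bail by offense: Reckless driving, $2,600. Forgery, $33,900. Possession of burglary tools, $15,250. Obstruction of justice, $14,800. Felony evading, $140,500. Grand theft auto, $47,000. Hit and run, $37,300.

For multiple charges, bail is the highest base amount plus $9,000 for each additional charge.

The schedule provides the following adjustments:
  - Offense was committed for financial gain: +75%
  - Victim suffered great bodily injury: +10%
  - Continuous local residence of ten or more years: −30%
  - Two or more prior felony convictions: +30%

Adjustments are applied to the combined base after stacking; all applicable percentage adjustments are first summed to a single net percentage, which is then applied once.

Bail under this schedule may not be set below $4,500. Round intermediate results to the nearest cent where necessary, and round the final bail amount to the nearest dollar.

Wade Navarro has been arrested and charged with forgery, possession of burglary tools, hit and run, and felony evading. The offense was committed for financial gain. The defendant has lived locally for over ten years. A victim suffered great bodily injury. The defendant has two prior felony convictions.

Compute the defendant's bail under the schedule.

Base amounts from the schedule: forgery $33,900; possession of burglary tools $15,250; hit and run $37,300; felony evading $140,500.
Stacking rule: highest base plus $9,000 per additional charge. Highest is felony evading at $140,500; 3 additional charges → +$27,000. Combined base = $167,500.
Net percentage adjustment: +75% +10% −30% +30% = +85%. $167,500 × 1.85 = $309,875.
$309,875 is at or above the $4,500 minimum.

$309,875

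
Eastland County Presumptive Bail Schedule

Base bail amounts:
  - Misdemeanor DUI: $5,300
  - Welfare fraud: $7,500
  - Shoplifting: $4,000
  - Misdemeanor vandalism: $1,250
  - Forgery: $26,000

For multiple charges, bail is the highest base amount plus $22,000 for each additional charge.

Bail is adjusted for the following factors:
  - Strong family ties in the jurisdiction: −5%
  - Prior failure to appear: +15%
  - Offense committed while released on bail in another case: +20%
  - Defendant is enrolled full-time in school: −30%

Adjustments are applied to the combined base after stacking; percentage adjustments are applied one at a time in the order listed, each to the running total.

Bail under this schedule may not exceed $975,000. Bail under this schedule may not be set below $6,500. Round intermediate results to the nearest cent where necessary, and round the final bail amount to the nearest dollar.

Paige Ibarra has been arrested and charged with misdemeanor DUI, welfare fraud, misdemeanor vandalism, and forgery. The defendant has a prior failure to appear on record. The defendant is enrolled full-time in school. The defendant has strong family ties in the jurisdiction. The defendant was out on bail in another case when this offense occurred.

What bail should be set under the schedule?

Base amounts from the schedule: misdemeanor DUI $5,300; welfare fraud $7,500; misdemeanor vandalism $1,250; forgery $26,000.
Stacking rule: highest base plus $22,000 per additional charge. Highest is forgery at $26,000; 3 additional charges → +$66,000. Combined base = $92,000.
Strong family ties in the jurisdiction (−5%): $92,000 × 0.95 = $87,400.
Prior failure to appear (+15%): $87,400 × 1.15 = $100,510.
Offense committed while released on bail in another case (+20%): $100,510 × 1.2 = $120,612.
Defendant is enrolled full-time in school (−30%): $120,612 × 0.7 = $84,428.40.
$84,428.40 is within the $975,000 maximum.
$84,428.40 is at or above the $6,500 minimum.
Rounded to the nearest dollar: $84,428.

$84,428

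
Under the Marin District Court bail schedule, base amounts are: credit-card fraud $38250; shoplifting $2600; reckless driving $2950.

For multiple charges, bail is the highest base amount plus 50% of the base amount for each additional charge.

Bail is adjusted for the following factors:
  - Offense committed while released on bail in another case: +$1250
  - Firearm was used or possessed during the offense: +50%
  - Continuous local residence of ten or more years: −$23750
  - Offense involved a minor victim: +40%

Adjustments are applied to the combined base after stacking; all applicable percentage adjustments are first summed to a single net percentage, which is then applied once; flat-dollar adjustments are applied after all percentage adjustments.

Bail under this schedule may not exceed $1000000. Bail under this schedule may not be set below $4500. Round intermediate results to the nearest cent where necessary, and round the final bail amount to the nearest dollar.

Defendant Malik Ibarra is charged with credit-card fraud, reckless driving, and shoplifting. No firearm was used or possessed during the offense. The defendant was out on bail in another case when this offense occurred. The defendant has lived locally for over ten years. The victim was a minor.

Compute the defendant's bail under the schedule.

$34935

Base amounts from the schedule: credit-card fraud $38250; reckless driving $2950; shoplifting $2600.
Stacking rule: highest base plus 50% of each additional charge. Highest is credit-card fraud at $38250. Additional: $2950 × 50% = $1475; $2600 × 50% = $1300. Combined base = $38250 + $2775 = $41025.
Offense involved a minor victim (+40%): $41025 × 1.4 = $57435.
Offense committed while released on bail in another case (+$1250 flat): $57435 + $1250 = $58685.
Continuous local residence of ten or more years (−$23750 flat): $58685 − $23750 = $34935.
$34935 is within the $1000000 maximum.
$34935 is at or above the $4500 minimum.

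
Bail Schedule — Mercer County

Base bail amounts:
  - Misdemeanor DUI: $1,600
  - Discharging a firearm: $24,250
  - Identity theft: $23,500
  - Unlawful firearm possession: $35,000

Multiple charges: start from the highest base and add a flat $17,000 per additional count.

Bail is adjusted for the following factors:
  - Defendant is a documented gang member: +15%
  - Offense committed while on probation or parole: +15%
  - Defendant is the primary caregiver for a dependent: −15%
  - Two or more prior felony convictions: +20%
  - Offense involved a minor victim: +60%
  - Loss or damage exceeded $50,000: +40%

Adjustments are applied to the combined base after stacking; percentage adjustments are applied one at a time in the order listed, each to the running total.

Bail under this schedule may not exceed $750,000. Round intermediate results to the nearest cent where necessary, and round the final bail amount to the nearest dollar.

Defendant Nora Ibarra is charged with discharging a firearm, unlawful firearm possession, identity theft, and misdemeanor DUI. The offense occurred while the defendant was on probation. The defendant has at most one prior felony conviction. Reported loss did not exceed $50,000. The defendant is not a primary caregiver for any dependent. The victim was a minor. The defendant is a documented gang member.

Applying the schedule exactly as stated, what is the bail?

Base amounts from the schedule: discharging a firearm $24,250; unlawful firearm possession $35,000; identity theft $23,500; misdemeanor DUI $1,600.
Stacking rule: highest base plus $17,000 per additional charge. Highest is unlawful firearm possession at $35,000; 3 additional charges → +$51,000. Combined base = $86,000.
Defendant is a documented gang member (+15%): $86,000 × 1.15 = $98,900.
Offense committed while on probation or parole (+15%): $98,900 × 1.15 = $113,735.
Offense involved a minor victim (+60%): $113,735 × 1.6 = $181,976.
$181,976 is within the $750,000 maximum.

$181,976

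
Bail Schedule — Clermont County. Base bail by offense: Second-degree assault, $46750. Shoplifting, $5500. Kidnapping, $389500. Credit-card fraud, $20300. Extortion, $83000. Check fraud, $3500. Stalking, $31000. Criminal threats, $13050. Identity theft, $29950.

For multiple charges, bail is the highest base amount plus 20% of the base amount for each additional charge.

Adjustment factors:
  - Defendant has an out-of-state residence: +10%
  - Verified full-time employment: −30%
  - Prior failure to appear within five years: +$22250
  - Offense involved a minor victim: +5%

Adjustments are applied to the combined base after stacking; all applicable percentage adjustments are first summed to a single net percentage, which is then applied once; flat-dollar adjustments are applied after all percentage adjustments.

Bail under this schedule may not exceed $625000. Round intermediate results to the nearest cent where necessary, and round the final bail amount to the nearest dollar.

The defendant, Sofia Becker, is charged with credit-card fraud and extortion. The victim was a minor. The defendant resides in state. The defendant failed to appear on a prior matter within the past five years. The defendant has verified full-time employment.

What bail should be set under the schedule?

Base amounts from the schedule: credit-card fraud $20300; extortion $83000.
Stacking rule: highest base plus 20% of each additional charge. Highest is extortion at $83000. Additional: $20300 × 20% = $4060. Combined base = $83000 + $4060 = $87060.
Net percentage adjustment: −30% +5% = −25%. $87060 × 0.75 = $65295.
Prior failure to appear within five years (+$22250 flat): $65295 + $22250 = $87545.
$87545 is within the $625000 maximum.

$87545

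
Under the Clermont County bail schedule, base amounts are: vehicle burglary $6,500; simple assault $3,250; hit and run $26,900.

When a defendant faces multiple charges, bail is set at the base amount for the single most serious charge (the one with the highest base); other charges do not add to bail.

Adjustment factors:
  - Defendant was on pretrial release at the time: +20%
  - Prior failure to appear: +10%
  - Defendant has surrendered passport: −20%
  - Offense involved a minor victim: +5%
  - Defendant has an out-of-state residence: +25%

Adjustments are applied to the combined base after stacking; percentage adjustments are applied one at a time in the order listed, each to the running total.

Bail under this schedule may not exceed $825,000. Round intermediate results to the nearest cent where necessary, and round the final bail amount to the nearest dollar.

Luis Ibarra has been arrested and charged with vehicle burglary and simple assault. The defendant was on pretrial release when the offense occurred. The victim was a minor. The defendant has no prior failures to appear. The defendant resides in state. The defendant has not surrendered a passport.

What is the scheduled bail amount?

$8,190

Base amounts from the schedule: vehicle burglary $6,500; simple assault $3,250.
Stacking rule: use the highest base only. Highest is vehicle burglary at $6,500. Combined base = $6,500.
Defendant was on pretrial release at the time (+20%): $6,500 × 1.2 = $7,800.
Offense involved a minor victim (+5%): $7,800 × 1.05 = $8,190.
$8,190 is within the $825,000 maximum.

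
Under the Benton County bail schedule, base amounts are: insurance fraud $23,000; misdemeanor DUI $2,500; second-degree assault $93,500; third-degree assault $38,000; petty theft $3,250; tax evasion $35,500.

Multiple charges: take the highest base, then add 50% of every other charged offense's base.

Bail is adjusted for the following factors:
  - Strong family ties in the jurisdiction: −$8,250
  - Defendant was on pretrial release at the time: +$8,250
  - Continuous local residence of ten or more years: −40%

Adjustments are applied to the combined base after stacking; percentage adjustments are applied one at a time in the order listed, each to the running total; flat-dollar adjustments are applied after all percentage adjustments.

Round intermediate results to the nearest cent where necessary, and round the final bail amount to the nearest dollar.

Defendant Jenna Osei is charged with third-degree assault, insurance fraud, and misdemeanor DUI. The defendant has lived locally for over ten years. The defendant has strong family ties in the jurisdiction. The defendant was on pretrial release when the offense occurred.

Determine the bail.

$30,450

Base amounts from the schedule: third-degree assault $38,000; insurance fraud $23,000; misdemeanor DUI $2,500.
Stacking rule: highest base plus 50% of each additional charge. Highest is third-degree assault at $38,000. Additional: $23,000 × 50% = $11,500; $2,500 × 50% = $1,250. Combined base = $38,000 + $12,750 = $50,750.
Continuous local residence of ten or more years (−40%): $50,750 × 0.6 = $30,450.
Strong family ties in the jurisdiction (−$8,250 flat): $30,450 − $8,250 = $22,200.
Defendant was on pretrial release at the time (+$8,250 flat): $22,200 + $8,250 = $30,450.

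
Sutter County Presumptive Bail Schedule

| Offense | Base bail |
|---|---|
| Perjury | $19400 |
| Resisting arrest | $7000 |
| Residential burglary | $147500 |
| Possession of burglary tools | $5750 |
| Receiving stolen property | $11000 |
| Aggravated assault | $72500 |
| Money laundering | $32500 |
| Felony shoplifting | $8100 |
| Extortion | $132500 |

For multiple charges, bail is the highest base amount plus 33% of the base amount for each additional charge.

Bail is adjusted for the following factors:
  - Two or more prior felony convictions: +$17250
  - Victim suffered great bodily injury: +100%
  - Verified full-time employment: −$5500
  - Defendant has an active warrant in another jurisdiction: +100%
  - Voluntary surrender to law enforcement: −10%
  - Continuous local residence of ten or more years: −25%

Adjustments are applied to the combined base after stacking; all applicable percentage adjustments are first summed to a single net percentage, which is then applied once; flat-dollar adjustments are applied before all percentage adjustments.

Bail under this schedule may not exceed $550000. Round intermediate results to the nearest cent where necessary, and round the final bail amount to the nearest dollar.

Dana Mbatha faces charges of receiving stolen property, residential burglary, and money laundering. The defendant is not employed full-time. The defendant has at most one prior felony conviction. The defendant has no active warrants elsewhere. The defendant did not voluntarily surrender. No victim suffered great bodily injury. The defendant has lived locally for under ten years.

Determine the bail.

$161855

Base amounts from the schedule: receiving stolen property $11000; residential burglary $147500; money laundering $32500.
Stacking rule: highest base plus 33% of each additional charge. Highest is residential burglary at $147500. Additional: $11000 × 33% = $3630; $32500 × 33% = $10725. Combined base = $147500 + $14355 = $161855.
No adjustment factors apply to this defendant.
$161855 is within the $550000 maximum.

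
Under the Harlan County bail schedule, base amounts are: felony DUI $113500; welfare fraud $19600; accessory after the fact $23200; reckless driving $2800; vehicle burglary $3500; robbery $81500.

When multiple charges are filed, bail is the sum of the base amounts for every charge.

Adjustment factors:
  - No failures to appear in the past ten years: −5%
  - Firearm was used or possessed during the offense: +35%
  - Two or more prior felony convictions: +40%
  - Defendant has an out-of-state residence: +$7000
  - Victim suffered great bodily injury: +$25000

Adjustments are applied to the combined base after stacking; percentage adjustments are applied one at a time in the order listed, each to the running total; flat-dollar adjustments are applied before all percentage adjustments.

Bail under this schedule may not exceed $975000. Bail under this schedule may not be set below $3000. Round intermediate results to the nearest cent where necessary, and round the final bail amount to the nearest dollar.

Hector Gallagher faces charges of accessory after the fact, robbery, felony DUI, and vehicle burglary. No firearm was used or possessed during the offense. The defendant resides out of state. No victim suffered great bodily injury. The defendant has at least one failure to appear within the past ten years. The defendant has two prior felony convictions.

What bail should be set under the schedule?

$320180

Base amounts from the schedule: accessory after the fact $23200; robbery $81500; felony DUI $113500; vehicle burglary $3500.
Stacking rule: sum of all bases. $23200 + $81500 + $113500 + $3500 = $221700.
Defendant has an out-of-state residence (+$7000 flat): $221700 + $7000 = $228700.
Two or more prior felony convictions (+40%): $228700 × 1.4 = $320180.
$320180 is within the $975000 maximum.
$320180 is at or above the $3000 minimum.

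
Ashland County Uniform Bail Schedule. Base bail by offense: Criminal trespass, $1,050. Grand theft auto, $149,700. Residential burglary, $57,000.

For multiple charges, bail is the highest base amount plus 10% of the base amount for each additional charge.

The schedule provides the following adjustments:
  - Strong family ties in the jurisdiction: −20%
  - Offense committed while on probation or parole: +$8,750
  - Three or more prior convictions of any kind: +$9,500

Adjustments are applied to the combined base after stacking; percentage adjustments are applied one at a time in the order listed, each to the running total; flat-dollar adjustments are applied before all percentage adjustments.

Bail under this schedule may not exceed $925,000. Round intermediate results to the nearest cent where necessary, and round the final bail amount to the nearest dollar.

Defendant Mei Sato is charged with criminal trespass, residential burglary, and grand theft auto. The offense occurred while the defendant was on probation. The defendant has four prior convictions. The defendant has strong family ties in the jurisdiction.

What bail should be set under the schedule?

Base amounts from the schedule: criminal trespass $1,050; residential burglary $57,000; grand theft auto $149,700.
Stacking rule: highest base plus 10% of each additional charge. Highest is grand theft auto at $149,700. Additional: $1,050 × 10% = $105; $57,000 × 10% = $5,700. Combined base = $149,700 + $5,805 = $155,505.
Offense committed while on probation or parole (+$8,750 flat): $155,505 + $8,750 = $164,255.
Three or more prior convictions of any kind (+$9,500 flat): $164,255 + $9,500 = $173,755.
Strong family ties in the jurisdiction (−20%): $173,755 × 0.8 = $139,004.
$139,004 is within the $925,000 maximum.

$139,004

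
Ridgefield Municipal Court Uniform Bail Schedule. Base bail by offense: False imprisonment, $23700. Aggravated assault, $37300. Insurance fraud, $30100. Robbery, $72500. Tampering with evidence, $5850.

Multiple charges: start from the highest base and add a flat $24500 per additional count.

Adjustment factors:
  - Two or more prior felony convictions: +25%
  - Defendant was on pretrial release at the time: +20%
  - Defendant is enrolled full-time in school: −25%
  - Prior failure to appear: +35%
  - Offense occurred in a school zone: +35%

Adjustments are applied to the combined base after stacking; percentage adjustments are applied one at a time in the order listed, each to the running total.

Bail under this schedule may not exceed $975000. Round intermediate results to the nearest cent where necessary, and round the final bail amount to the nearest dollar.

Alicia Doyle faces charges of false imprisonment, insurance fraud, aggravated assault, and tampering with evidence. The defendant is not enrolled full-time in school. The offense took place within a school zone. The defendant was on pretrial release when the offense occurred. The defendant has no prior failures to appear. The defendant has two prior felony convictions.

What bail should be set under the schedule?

Base amounts from the schedule: false imprisonment $23700; insurance fraud $30100; aggravated assault $37300; tampering with evidence $5850.
Stacking rule: highest base plus $24500 per additional charge. Highest is aggravated assault at $37300; 3 additional charges → +$73500. Combined base = $110800.
Two or more prior felony convictions (+25%): $110800 × 1.25 = $138500.
Defendant was on pretrial release at the time (+20%): $138500 × 1.2 = $166200.
Offense occurred in a school zone (+35%): $166200 × 1.35 = $224370.
$224370 is within the $975000 maximum.

$224370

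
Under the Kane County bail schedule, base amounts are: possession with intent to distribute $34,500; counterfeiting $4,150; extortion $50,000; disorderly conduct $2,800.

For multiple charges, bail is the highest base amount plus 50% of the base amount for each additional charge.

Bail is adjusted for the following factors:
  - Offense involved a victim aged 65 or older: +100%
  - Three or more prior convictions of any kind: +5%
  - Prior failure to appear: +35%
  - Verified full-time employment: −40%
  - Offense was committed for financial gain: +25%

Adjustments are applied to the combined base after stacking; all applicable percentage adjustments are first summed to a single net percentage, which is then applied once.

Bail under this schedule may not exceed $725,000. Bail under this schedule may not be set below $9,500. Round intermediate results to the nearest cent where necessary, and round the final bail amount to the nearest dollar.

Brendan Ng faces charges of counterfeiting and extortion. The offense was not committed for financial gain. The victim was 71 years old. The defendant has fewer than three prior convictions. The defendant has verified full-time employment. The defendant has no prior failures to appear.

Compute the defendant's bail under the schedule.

$83,320

Base amounts from the schedule: counterfeiting $4,150; extortion $50,000.
Stacking rule: highest base plus 50% of each additional charge. Highest is extortion at $50,000. Additional: $4,150 × 50% = $2,075. Combined base = $50,000 + $2,075 = $52,075.
Net percentage adjustment: +100% −40% = +60%. $52,075 × 1.6 = $83,320.
$83,320 is within the $725,000 maximum.
$83,320 is at or above the $9,500 minimum.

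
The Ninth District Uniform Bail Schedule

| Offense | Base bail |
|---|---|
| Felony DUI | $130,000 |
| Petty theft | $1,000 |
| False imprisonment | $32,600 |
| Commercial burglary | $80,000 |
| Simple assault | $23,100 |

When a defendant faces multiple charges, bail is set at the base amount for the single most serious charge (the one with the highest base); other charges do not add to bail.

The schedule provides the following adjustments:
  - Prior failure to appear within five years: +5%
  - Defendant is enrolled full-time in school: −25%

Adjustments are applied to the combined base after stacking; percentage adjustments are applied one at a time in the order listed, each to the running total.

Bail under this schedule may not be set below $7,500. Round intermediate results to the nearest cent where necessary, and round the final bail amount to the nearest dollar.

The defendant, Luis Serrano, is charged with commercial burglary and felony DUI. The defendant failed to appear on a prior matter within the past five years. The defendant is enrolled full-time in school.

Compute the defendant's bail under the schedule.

Base amounts from the schedule: commercial burglary $80,000; felony DUI $130,000.
Stacking rule: use the highest base only. Highest is felony DUI at $130,000. Combined base = $130,000.
Prior failure to appear within five years (+5%): $130,000 × 1.05 = $136,500.
Defendant is enrolled full-time in school (−25%): $136,500 × 0.75 = $102,375.
$102,375 is at or above the $7,500 minimum.

$102,375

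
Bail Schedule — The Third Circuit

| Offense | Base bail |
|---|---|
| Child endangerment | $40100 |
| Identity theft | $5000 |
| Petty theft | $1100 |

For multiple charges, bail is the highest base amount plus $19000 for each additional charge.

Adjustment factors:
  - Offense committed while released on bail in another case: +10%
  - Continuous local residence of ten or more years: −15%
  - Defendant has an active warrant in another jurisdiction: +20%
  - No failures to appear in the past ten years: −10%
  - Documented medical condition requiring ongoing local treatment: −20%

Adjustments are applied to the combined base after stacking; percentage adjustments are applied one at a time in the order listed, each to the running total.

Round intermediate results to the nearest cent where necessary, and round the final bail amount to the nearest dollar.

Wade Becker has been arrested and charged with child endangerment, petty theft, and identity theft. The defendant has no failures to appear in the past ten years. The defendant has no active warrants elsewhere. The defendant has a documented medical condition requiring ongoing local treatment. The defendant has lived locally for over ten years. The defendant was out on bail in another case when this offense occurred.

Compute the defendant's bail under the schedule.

Base amounts from the schedule: child endangerment $40100; petty theft $1100; identity theft $5000.
Stacking rule: highest base plus $19000 per additional charge. Highest is child endangerment at $40100; 2 additional charges → +$38000. Combined base = $78100.
Offense committed while released on bail in another case (+10%): $78100 × 1.1 = $85910.
Continuous local residence of ten or more years (−15%): $85910 × 0.85 = $73023.50.
No failures to appear in the past ten years (−10%): $73023.50 × 0.9 = $65721.15.
Documented medical condition requiring ongoing local treatment (−20%): $65721.15 × 0.8 = $52576.92.
Rounded to the nearest dollar: $52577.

$52577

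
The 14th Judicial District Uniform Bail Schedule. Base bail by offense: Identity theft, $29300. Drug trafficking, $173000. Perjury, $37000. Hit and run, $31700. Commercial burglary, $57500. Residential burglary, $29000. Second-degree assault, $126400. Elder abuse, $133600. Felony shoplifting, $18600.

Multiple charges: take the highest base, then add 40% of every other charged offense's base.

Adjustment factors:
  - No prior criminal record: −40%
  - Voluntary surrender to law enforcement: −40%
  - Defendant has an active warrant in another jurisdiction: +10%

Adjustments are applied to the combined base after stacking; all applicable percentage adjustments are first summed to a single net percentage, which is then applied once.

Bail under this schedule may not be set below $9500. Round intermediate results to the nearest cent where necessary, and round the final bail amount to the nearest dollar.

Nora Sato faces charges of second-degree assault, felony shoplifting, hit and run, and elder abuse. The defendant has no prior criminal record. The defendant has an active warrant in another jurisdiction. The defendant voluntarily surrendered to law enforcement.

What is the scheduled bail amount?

$61284

Base amounts from the schedule: second-degree assault $126400; felony shoplifting $18600; hit and run $31700; elder abuse $133600.
Stacking rule: highest base plus 40% of each additional charge. Highest is elder abuse at $133600. Additional: $126400 × 40% = $50560; $18600 × 40% = $7440; $31700 × 40% = $12680. Combined base = $133600 + $70680 = $204280.
Net percentage adjustment: −40% −40% +10% = −70%. $204280 × 0.3 = $61284.
$61284 is at or above the $9500 minimum.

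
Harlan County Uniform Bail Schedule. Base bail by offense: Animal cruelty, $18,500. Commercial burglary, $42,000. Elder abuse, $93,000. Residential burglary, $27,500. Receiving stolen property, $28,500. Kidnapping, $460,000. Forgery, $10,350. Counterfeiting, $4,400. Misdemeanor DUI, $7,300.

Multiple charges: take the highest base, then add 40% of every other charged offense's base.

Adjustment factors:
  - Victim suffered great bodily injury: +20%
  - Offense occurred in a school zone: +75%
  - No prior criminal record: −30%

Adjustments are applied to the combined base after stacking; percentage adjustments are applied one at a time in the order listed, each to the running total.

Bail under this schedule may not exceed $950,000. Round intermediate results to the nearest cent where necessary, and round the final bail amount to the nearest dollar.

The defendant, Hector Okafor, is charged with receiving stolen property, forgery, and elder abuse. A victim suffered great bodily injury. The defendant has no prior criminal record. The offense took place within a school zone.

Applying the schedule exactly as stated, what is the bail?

Base amounts from the schedule: receiving stolen property $28,500; forgery $10,350; elder abuse $93,000.
Stacking rule: highest base plus 40% of each additional charge. Highest is elder abuse at $93,000. Additional: $28,500 × 40% = $11,400; $10,350 × 40% = $4,140. Combined base = $93,000 + $15,540 = $108,540.
Victim suffered great bodily injury (+20%): $108,540 × 1.2 = $130,248.
Offense occurred in a school zone (+75%): $130,248 × 1.75 = $227,934.
No prior criminal record (−30%): $227,934 × 0.7 = $159,553.80.
$159,553.80 is within the $950,000 maximum.
Rounded to the nearest dollar: $159,554.

$159,554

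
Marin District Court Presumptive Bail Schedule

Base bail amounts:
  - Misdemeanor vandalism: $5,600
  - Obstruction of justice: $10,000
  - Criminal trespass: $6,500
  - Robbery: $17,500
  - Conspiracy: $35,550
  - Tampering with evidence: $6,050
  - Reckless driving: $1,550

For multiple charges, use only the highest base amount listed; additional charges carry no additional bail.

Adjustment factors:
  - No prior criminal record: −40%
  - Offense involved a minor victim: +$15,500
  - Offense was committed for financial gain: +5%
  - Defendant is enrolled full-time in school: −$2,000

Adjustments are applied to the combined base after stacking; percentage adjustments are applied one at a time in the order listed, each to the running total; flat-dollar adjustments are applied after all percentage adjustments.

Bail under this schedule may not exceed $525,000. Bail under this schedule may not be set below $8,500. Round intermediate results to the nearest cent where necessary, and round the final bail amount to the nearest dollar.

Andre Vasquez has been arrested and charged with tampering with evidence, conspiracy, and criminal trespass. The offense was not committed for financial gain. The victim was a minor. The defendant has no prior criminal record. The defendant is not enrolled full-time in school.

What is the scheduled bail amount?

$36,830

Base amounts from the schedule: tampering with evidence $6,050; conspiracy $35,550; criminal trespass $6,500.
Stacking rule: use the highest base only. Highest is conspiracy at $35,550. Combined base = $35,550.
No prior criminal record (−40%): $35,550 × 0.6 = $21,330.
Offense involved a minor victim (+$15,500 flat): $21,330 + $15,500 = $36,830.
$36,830 is within the $525,000 maximum.
$36,830 is at or above the $8,500 minimum.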